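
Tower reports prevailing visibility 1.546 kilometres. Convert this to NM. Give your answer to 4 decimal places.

1 km = 0.539957 nmi, so 1.546 × 0.539957 = 0.8348 nmi.

0.8348 nmi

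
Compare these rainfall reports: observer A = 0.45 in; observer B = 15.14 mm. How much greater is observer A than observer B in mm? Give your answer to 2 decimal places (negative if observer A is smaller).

-3.71 mm

observer A: 0.45 in = 11.4300 mm.
Difference: 11.4300 − 15.1400 = -3.71 mm.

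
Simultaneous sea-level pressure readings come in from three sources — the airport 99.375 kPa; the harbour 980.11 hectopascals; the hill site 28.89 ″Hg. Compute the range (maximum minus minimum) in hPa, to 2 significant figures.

the airport: 99.375 kPa = 993.75 hPa.
the hill site: 28.89 inHg = 978.33 hPa.
Spread: 993.75 − 978.33 = 15 hPa.

15 hPa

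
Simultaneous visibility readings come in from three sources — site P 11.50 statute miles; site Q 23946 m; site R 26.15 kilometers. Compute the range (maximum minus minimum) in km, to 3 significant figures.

7.64 km

site P: 11.50 SM = 18.5075 km.
site Q: 23946 m = 23.9460 km.
Spread: 26.1500 − 18.5075 = 7.64 km.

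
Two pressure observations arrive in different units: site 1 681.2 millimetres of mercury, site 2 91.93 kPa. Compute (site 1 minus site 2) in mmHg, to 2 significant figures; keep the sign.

site 2: 91.93 kPa = 689.532 mmHg.
Difference: 681.200 − 689.532 = -8.3 mmHg.

-8.3 mmHg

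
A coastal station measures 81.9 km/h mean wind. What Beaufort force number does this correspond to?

81.9 km/h = 22.8 m/s, which is Beaufort 9 (strong gale, 20.8–24.4 m/s).

Beaufort force 9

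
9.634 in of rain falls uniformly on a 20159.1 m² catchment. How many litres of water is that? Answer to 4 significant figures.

Depth: 9.634 in × 25.4 = 244.7036 mm.
1 mm over 1 m² is 1 L, so volume = 244.7036 × 20159.1 = 4933004.3 L ≈ 4933000 L.

4933000 litres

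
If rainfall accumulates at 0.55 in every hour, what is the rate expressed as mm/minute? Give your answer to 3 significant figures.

0.55 in/hour × 25.4 mm/in × 0.0166667 hour/minute = 0.233 mm/minute.

0.233 mm/minute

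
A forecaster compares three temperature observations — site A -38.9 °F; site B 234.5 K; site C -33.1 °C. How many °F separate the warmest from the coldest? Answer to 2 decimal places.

site A: -38.9 °F = -39.389 °C.
site B: 234.5 K = -38.650 °C.
Spread: (-33.100) − (-39.389) = 6.289 °C = 11.32 °F.

11.32 °F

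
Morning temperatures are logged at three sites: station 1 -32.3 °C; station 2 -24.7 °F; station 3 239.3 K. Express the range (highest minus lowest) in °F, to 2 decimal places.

4.23 °F

station 2: -24.7 °F = -31.500 °C.
station 3: 239.3 K = -33.850 °C.
Spread: (-31.500) − (-33.850) = 2.350 °C = 4.23 °F.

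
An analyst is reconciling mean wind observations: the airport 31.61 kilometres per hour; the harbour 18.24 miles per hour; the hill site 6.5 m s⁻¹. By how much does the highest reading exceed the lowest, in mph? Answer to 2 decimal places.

the airport: 31.61 km/h = 19.6415 mph.
the hill site: 6.5 m/s = 14.5401 mph.
Spread: 19.6415 − 14.5401 = 5.10 mph.

5.10 mph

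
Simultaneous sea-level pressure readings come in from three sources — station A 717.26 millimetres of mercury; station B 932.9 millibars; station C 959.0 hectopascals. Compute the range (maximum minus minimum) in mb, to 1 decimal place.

station A: 717.26 mmHg = 956.268 mb.
station C: 959.0 hPa = 959.000 mb.
Spread: 959.000 − 932.900 = 26.1 mb.

26.1 mb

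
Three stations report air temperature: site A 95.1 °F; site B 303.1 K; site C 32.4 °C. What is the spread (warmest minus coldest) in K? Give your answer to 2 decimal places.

5.11 K

site A: 95.1 °F = 35.056 °C.
site B: 303.1 K = 29.950 °C.
Spread: 35.056 − 29.950 = 5.106 °C.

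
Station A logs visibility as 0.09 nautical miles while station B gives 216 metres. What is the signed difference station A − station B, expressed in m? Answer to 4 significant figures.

station A: 0.09 nmi = 166.6800 m.
Difference: 166.6800 − 216.0000 = -49.32 m.

-49.32 m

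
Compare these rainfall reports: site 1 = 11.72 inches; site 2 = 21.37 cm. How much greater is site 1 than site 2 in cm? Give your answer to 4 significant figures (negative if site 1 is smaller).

site 1: 11.72 in = 29.76880 cm.
Difference: 29.76880 − 21.37000 = 8.399 cm.

8.399 cm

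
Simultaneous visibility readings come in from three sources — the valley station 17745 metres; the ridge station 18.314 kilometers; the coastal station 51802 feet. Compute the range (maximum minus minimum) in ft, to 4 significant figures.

8283 ft

the valley station: 17745 m = 58218.50 ft.
the ridge station: 18.314 km = 60085.30 ft.
Spread: 60085.30 − 51802.00 = 8283 ft.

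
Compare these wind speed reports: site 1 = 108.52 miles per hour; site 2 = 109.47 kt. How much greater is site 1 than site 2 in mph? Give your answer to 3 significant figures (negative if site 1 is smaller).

-17.5 mph

site 2: 109.47 kt = 125.976 mph.
Difference: 108.520 − 125.976 = -17.5 mph.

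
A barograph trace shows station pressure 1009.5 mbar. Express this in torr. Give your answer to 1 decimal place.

1 mb = 0.750062 mmHg, so 1009.5 × 0.750062 = 757.2 mmHg.

757.2 mmHg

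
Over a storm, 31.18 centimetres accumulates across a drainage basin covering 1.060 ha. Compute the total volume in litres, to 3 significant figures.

3310000 litres

Depth: 31.18 cm × 10 = 311.8 mm.
Area: 1.060 ha = 10600 m².
1 mm over 1 m² is 1 L, so volume = 311.8 × 10600 = 3305080 L ≈ 3310000 L.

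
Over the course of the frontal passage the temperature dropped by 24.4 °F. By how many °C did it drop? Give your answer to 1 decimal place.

A change of 1 °C equals a change of 1.8 °F: Δ°C = 24.4 × 0.5556 = 13.6 °C.

13.6 °C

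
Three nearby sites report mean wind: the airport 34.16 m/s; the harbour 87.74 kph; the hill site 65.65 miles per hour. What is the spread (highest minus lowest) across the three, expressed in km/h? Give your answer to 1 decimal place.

35.2 km/h

the airport: 34.16 m/s = 122.976 km/h.
the hill site: 65.65 mph = 105.653 km/h.
Spread: 122.976 − 87.740 = 35.2 km/h.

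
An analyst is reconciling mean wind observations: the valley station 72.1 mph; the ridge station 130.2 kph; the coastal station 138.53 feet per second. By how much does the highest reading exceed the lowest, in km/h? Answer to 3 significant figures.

36.0 km/h

the valley station: 72.1 mph = 116.034 km/h.
the coastal station: 138.53 ft/s = 152.006 km/h.
Spread: 152.006 − 116.034 = 36.0 km/h.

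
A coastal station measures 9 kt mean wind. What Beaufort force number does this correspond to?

9 kt lies in the Beaufort 3 band (gentle breeze, 7–10 kt).

Beaufort force 3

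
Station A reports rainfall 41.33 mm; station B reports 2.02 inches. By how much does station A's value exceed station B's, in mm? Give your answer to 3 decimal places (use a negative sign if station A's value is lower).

station B: 2.02 in = 51.30800 mm.
Difference: 41.33000 − 51.30800 = -9.978 mm.

-9.978 mm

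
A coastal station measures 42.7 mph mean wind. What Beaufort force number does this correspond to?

Beaufort force 8

42.7 mph = 19.1 m/s, which is Beaufort 8 (gale, 17.2–20.7 m/s).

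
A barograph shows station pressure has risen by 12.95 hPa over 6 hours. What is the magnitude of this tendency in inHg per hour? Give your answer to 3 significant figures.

0.0637 inHg per hour

12.95 hPa / 6 h × 0.02953 inHg/hPa = 0.0637 inHg/h.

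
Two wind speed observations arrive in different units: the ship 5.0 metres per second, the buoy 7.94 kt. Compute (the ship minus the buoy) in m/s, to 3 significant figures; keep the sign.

the buoy: 7.94 kt = 4.08469 m/s.
Difference: 5.00000 − 4.08469 = 0.915 m/s.

0.915 m/s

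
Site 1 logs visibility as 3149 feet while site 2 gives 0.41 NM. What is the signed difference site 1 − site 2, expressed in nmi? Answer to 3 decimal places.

0.108 nmi

site 1: 3149 ft = 0.51826 nmi.
Difference: 0.51826 − 0.41000 = 0.108 nmi.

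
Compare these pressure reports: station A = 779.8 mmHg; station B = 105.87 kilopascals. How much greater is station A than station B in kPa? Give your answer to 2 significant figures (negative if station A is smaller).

station A: 779.8 mmHg = 103.965 kPa.
Difference: 103.965 − 105.870 = -1.9 kPa.

-1.9 kPa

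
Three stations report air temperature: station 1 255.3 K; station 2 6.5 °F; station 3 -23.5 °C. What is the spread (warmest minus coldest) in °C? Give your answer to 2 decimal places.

station 1: 255.3 K = -17.850 °C.
station 2: 6.5 °F = -14.167 °C.
Spread: (-14.167) − (-23.500) = 9.333 °C.

9.33 °C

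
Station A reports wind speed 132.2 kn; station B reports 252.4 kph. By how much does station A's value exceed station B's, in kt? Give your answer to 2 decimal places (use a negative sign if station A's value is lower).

-4.09 kt

station B: 252.4 km/h = 136.2851 kt.
Difference: 132.2000 − 136.2851 = -4.09 kt.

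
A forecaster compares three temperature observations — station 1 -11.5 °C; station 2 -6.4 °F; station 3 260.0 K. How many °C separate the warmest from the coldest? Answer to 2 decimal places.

station 2: -6.4 °F = -21.333 °C.
station 3: 260.0 K = -13.150 °C.
Spread: (-11.500) − (-21.333) = 9.833 °C.

9.83 °C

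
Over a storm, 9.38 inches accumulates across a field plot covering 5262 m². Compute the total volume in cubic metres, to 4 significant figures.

Depth: 9.38 in × 25.4 = 238.252 mm.
1 mm over 1 m² is 1 L, so volume = 238.252 × 5262 = 1253682 L = 1254 m³.

1254 cubic metres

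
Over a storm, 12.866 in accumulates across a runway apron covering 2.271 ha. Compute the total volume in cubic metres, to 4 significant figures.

Depth: 12.866 in × 25.4 = 326.7964 mm.
Area: 2.271 ha = 22710 m².
1 mm over 1 m² is 1 L, so volume = 326.7964 × 22710 = 7421546.2 L = 7422 m³.

7422 cubic metres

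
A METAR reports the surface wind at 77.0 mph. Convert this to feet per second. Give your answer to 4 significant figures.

1 mph = 1.46667 ft/s, so 77.0 × 1.46667 = 112.9 ft/s.

112.9 ft/s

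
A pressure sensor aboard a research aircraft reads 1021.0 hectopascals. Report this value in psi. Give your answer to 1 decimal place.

1 hPa = 0.0145038 psi, so 1021.0 × 0.0145038 = 14.8 psi.

14.8 psi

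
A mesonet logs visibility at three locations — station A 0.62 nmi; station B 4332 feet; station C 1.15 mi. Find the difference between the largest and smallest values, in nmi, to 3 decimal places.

0.379 nmi

station B: 4332 ft = 0.71296 nmi.
station C: 1.15 SM = 0.99932 nmi.
Spread: 0.99932 − 0.62000 = 0.379 nmi.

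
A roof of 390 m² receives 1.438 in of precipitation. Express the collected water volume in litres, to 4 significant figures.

Depth: 1.438 in × 25.4 = 36.5252 mm.
1 mm over 1 m² is 1 L, so volume = 36.5252 × 390 = 14244.828 L ≈ 14240 L.

14240 litres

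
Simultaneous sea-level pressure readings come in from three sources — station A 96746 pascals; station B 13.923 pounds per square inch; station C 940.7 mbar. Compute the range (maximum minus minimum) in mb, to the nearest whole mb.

station A: 96746 Pa = 967.46 mb.
station B: 13.923 psi = 959.96 mb.
Spread: 967.46 − 940.70 = 27 mb.

27 mb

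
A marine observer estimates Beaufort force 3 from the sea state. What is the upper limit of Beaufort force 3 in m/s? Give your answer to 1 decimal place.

Beaufort 3 (gentle breeze) spans 3.4–5.4 m/s.

5.4 m/s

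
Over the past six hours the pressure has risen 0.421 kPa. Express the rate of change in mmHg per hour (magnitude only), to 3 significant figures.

0.526 mmHg per hour

0.421 kPa / 6 h × 7.50062 mmHg/kPa = 0.526 mmHg/h.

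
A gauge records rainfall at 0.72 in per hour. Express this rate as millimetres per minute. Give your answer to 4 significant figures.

0.3048 mm/minute

0.72 in/hour × 25.4 mm/in × 0.0166667 hour/minute = 0.3048 mm/minute.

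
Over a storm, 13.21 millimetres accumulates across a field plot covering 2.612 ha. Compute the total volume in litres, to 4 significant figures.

345000 litres

Area: 2.612 ha = 26120 m².
1 mm over 1 m² is 1 L, so volume = 13.21 × 26120 = 345045.2 L ≈ 345000 L.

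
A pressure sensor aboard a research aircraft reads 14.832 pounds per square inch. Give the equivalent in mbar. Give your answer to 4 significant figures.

1023 mb

1 psi = 68.9476 mb, so 14.832 × 68.9476 = 1023 mb.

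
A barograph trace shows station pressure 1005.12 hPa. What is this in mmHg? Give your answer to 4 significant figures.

753.9 mmHg

1 hPa = 0.750062 mmHg, so 1005.12 × 0.750062 = 753.9 mmHg.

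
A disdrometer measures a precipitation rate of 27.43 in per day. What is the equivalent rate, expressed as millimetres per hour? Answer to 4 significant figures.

27.43 in/day × 25.4 mm/in × 0.0416667 day/hour = 29.03 mm/hour.

29.03 mm/hour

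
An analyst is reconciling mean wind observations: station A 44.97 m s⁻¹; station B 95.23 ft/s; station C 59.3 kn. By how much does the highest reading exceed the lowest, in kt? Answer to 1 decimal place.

31.0 kt

station A: 44.97 m/s = 87.415 kt.
station B: 95.23 ft/s = 56.422 kt.
Spread: 87.415 − 56.422 = 31.0 kt.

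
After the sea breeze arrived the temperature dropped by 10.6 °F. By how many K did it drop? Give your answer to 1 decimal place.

5.9 K

Converting a difference, only the 9/5 scale factor applies: ΔK = 10.6 × 0.5556 = 5.9 K.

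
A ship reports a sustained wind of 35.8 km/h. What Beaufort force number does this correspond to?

35.8 km/h = 9.9 m/s, which is Beaufort 5 (fresh breeze, 8.0–10.7 m/s).

Beaufort force 5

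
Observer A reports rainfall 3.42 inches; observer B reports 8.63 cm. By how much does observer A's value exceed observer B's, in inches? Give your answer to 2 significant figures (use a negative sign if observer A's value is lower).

0.022 in

observer B: 8.63 cm = 3.39764 in.
Difference: 3.42000 − 3.39764 = 0.022 in.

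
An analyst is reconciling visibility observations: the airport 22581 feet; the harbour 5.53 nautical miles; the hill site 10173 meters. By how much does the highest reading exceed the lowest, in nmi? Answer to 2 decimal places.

1.81 nmi

the airport: 22581 ft = 3.7164 nmi.
the hill site: 10173 m = 5.4930 nmi.
Spread: 5.5300 − 3.7164 = 1.81 nmi.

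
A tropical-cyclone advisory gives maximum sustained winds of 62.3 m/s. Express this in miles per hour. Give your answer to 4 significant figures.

1 m/s = 2.23694 mph, so 62.3 × 2.23694 = 139.4 mph.

139.4 mph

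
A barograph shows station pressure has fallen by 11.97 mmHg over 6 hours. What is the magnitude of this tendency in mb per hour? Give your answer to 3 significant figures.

2.66 mb per hour

11.97 mmHg / 6 h × 1.33322 mb/mmHg = 2.66 mb/h.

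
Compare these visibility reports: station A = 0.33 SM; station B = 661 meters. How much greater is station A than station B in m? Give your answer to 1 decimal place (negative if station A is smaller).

station A: 0.33 SM = 531.084 m.
Difference: 531.084 − 661.000 = -129.9 m.

-129.9 m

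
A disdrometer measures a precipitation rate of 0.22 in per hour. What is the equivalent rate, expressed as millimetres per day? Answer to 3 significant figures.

0.22 in/hour × 25.4 mm/in × 24 hour/day = 134 mm/day.

134 mm/day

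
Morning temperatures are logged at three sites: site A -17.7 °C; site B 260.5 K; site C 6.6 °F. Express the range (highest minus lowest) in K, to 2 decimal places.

site B: 260.5 K = -12.650 °C.
site C: 6.6 °F = -14.111 °C.
Spread: (-12.650) − (-17.700) = 5.050 °C.

5.05 K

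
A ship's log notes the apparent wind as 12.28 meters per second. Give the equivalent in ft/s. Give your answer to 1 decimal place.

40.3 ft/s

1 m/s = 3.28084 ft/s, so 12.28 × 3.28084 = 40.3 ft/s.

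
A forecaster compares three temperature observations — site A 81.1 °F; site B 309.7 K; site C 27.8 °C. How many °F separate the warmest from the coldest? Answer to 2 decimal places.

16.69 °F

site A: 81.1 °F = 27.278 °C.
site B: 309.7 K = 36.550 °C.
Spread: 36.550 − 27.278 = 9.272 °C = 16.69 °F.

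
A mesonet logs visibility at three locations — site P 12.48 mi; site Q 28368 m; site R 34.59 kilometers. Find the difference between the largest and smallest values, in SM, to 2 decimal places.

9.01 SM

site Q: 28368 m = 17.6271 SM.
site R: 34.59 km = 21.4932 SM.
Spread: 21.4932 − 12.4800 = 9.01 SM.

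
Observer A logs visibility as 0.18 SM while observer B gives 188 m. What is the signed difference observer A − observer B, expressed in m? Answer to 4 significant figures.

101.7 m

observer A: 0.18 SM = 289.682 m.
Difference: 289.682 − 188.000 = 101.7 m.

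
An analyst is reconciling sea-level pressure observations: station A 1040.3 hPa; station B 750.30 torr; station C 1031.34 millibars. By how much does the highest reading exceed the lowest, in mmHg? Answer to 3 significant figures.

station A: 1040.3 hPa = 780.289 mmHg.
station C: 1031.34 mb = 773.569 mmHg.
Spread: 780.289 − 750.300 = 30.0 mmHg.

30.0 mmHg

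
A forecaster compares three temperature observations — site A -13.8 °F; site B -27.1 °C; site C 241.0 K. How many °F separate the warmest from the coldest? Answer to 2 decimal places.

12.07 °F

site A: -13.8 °F = -25.444 °C.
site C: 241.0 K = -32.150 °C.
Spread: (-25.444) − (-32.150) = 6.706 °C = 12.07 °F.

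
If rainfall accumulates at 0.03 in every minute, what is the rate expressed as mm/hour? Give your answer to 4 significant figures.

0.03 in/minute × 25.4 mm/in × 60 minute/hour = 45.72 mm/hour.

45.72 mm/hour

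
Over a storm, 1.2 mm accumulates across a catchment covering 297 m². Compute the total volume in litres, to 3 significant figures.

356 litres

1 mm over 1 m² is 1 L, so volume = 1.2 × 297 = 356.4 L ≈ 356 L.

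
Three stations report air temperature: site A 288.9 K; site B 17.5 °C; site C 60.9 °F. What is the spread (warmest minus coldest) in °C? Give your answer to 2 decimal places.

1.75 °C

site A: 288.9 K = 15.750 °C.
site C: 60.9 °F = 16.056 °C.
Spread: 17.500 − 15.750 = 1.750 °C.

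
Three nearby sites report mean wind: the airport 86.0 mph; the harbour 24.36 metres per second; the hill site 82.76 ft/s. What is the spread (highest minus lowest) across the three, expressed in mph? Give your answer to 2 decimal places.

31.51 mph

the harbour: 24.36 m/s = 54.4918 mph.
the hill site: 82.76 ft/s = 56.4273 mph.
Spread: 86.0000 − 54.4918 = 31.51 mph.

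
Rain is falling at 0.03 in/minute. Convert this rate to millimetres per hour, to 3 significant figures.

45.7 mm/hour

0.03 in/minute × 25.4 mm/in × 60 minute/hour = 45.7 mm/hour.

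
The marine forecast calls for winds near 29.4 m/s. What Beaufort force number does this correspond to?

29.4 m/s lies in the Beaufort 11 band (violent storm, 28.5–32.6 m/s).

Beaufort force 11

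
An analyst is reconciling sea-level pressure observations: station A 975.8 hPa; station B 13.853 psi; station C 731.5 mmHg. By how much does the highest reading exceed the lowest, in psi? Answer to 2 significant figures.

station A: 975.8 hPa = 14.1528 psi.
station C: 731.5 mmHg = 14.1449 psi.
Spread: 14.1528 − 13.8530 = 0.30 psi.

0.30 psi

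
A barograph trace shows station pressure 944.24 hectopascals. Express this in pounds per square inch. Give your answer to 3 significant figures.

13.7 psi

1 hPa = 0.0145038 psi, so 944.24 × 0.0145038 = 13.7 psi.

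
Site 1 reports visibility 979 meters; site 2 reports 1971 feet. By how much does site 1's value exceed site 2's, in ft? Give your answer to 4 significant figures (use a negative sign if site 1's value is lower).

site 1: 979 m = 3211.94 ft.
Difference: 3211.94 − 1971.00 = 1241 ft.

1241 ft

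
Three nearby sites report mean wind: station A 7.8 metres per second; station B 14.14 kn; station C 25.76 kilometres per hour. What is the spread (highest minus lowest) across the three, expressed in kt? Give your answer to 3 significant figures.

1.25 kt

station A: 7.8 m/s = 15.1620 kt.
station C: 25.76 km/h = 13.9093 kt.
Spread: 15.1620 − 13.9093 = 1.25 kt.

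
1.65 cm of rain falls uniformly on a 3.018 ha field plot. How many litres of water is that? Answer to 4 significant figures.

498000 litres

Depth: 1.65 cm × 10 = 16.5 mm.
Area: 3.018 ha = 30180 m².
1 mm over 1 m² is 1 L, so volume = 16.5 × 30180 = 497970 L ≈ 498000 L.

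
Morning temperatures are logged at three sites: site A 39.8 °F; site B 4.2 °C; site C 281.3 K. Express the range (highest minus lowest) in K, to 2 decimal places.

3.95 K

site A: 39.8 °F = 4.333 °C.
site C: 281.3 K = 8.150 °C.
Spread: 8.150 − 4.200 = 3.950 °C.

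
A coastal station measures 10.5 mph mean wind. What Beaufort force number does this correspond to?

Beaufort force 3

10.5 mph = 4.7 m/s, which is Beaufort 3 (gentle breeze, 3.4–5.4 m/s).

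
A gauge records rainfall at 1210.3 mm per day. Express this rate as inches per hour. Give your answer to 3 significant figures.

1.99 in/hour

1210.3 mm/day × 0.0393701 in/mm × 0.0416667 day/hour = 1.99 in/hour.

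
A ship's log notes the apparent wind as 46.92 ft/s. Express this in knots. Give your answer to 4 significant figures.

27.80 kt

1 ft/s = 0.592484 kt, so 46.92 × 0.592484 = 27.80 kt.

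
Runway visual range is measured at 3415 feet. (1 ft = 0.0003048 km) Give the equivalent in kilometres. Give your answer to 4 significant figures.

1.041 km

1 ft = 0.0003048 km, so 3415 × 0.0003048 = 1.041 km.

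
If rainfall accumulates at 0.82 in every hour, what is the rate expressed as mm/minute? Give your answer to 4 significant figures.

0.3471 mm/minute

0.82 in/hour × 25.4 mm/in × 0.0166667 hour/minute = 0.3471 mm/minute.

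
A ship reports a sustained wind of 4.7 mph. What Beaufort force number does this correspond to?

4.7 mph = 2.1 m/s, which is Beaufort 2 (light breeze, 1.6–3.3 m/s).

Beaufort force 2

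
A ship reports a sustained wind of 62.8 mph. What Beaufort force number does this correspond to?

Beaufort force 10

62.8 mph = 28.1 m/s, which is Beaufort 10 (storm, 24.5–28.4 m/s).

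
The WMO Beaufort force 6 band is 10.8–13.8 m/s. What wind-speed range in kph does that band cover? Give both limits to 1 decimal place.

38.9 to 49.7 km/h

10.8–13.8 m/s × 3.6 = 38.9–49.7 km/h.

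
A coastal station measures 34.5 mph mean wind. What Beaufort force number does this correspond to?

Beaufort force 7

34.5 mph = 15.4 m/s, which is Beaufort 7 (near gale, 13.9–17.1 m/s).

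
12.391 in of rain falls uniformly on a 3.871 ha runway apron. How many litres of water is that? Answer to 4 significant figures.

Depth: 12.391 in × 25.4 = 314.7314 mm.
Area: 3.871 ha = 38710 m².
1 mm over 1 m² is 1 L, so volume = 314.7314 × 38710 = 12183252 L ≈ 12180000 L.

12180000 litres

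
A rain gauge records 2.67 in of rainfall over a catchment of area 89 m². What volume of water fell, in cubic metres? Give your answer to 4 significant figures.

6.036 cubic metres

Depth: 2.67 in × 25.4 = 67.818 mm.
1 mm over 1 m² is 1 L, so volume = 67.818 × 89 = 6035.802 L = 6.036 m³.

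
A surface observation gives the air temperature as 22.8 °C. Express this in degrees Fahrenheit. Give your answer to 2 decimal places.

°F = °C × 9/5 + 32 = 22.8 × 1.8 + 32 = 73.04 °F.

73.04 °F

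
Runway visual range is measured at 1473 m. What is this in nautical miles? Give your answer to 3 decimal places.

1 m = 0.000539957 nmi, so 1473 × 0.000539957 = 0.795 nmi.

0.795 nmi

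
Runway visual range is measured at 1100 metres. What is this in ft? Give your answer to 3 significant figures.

1 m = 3.28084 ft, so 1100 × 3.28084 = 3610 ft.

3610 ft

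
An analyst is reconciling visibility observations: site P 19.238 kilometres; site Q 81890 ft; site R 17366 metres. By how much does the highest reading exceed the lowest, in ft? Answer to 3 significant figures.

24900 ft

site P: 19.238 km = 63116.80 ft.
site R: 17366 m = 56975.07 ft.
Spread: 81890.00 − 56975.07 = 24900 ft.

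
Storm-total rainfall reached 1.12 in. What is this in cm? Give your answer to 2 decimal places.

1 in = 2.54 cm, so 1.12 × 2.54 = 2.84 cm.

2.84 cm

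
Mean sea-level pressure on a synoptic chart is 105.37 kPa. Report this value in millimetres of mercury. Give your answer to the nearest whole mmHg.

1 kPa = 7.50062 mmHg, so 105.37 × 7.50062 = 790 mmHg.

790 mmHg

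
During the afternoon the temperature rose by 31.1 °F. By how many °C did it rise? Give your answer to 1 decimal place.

For a temperature change the 32° offset cancels: Δ°C = 31.1 × 0.5556 = 17.3 °C.

17.3 °C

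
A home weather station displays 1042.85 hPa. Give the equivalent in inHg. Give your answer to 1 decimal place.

1 hPa = 0.02953 inHg, so 1042.85 × 0.02953 = 30.8 inHg.

30.8 inHg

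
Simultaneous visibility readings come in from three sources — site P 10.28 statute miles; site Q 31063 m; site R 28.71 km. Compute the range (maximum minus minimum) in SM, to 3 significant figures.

site Q: 31063 m = 19.3017 SM.
site R: 28.71 km = 17.8396 SM.
Spread: 19.3017 − 10.2800 = 9.02 SM.

9.02 SM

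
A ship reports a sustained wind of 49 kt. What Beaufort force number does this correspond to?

49 kt lies in the Beaufort 10 band (storm, 48–55 kt).

Beaufort force 10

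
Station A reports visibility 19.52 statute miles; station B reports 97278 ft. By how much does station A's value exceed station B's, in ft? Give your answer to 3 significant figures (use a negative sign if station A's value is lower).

5790 ft

station A: 19.52 SM = 103065.60 ft.
Difference: 103065.60 − 97278.00 = 5790 ft.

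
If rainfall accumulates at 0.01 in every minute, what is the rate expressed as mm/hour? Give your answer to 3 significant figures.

15.2 mm/hour

0.01 in/minute × 25.4 mm/in × 60 minute/hour = 15.2 mm/hour.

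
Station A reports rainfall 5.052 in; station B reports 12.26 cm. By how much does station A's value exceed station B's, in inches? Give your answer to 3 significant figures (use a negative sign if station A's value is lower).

0.225 in

station B: 12.26 cm = 4.82677 in.
Difference: 5.05200 − 4.82677 = 0.225 in.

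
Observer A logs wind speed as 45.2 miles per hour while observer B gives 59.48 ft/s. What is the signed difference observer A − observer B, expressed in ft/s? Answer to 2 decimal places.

6.81 ft/s

observer A: 45.2 mph = 66.2933 ft/s.
Difference: 66.2933 − 59.4800 = 6.81 ft/s.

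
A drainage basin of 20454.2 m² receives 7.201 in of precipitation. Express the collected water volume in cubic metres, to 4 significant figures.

3741 cubic metres

Depth: 7.201 in × 25.4 = 182.9054 mm.
1 mm over 1 m² is 1 L, so volume = 182.9054 × 20454.2 = 3741183.6 L = 3741 m³.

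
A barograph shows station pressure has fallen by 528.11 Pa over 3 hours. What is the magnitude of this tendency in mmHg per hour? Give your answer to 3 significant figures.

1.32 mmHg per hour

528.11 Pa / 3 h × 0.00750062 mmHg/Pa = 1.32 mmHg/h.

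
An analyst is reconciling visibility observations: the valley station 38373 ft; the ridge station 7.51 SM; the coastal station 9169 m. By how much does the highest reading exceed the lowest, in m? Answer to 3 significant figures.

2920 m

the valley station: 38373 ft = 11696.09 m.
the ridge station: 7.51 SM = 12086.17 m.
Spread: 12086.17 − 9169.00 = 2920 m.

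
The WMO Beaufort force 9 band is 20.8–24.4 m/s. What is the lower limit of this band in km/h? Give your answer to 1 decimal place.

20.8–24.4 m/s × 3.6 = 74.9–87.8 km/h.

74.9 km/h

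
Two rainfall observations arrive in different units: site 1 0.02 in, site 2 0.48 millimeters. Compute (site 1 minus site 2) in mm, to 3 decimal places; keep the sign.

site 1: 0.02 in = 0.50800 mm.
Difference: 0.50800 − 0.48000 = 0.028 mm.

0.028 mm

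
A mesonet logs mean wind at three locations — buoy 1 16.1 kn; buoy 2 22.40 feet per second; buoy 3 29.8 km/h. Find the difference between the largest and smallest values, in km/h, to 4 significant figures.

5.238 km/h

buoy 1: 16.1 kt = 29.81720 km/h.
buoy 2: 22.40 ft/s = 24.57907 km/h.
Spread: 29.81720 − 24.57907 = 5.238 km/h.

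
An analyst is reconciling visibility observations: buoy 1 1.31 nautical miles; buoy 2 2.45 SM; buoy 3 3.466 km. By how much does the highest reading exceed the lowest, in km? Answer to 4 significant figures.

1.517 km

buoy 1: 1.31 nmi = 2.42612 km.
buoy 2: 2.45 SM = 3.94289 km.
Spread: 3.94289 − 2.42612 = 1.517 km.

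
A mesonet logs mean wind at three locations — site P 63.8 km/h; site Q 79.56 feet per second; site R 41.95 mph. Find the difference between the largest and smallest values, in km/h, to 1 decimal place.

23.5 km/h

site Q: 79.56 ft/s = 87.300 km/h.
site R: 41.95 mph = 67.512 km/h.
Spread: 87.300 − 63.800 = 23.5 km/h.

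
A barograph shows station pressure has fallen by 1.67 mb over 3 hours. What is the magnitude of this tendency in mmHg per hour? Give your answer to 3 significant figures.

0.418 mmHg per hour

1.67 mb / 3 h × 0.750062 mmHg/mb = 0.418 mmHg/h.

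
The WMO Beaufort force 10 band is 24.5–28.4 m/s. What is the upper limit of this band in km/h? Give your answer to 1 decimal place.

102.2 km/h

24.5–28.4 m/s × 3.6 = 88.2–102.2 km/h.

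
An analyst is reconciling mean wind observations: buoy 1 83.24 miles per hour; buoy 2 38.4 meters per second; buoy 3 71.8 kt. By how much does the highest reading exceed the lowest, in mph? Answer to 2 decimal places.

buoy 2: 38.4 m/s = 85.8984 mph.
buoy 3: 71.8 kt = 82.6260 mph.
Spread: 85.8984 − 82.6260 = 3.27 mph.

3.27 mph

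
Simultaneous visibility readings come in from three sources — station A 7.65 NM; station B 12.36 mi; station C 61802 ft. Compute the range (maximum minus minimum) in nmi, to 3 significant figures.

3.09 nmi

station B: 12.36 SM = 10.7405 nmi.
station C: 61802 ft = 10.1713 nmi.
Spread: 10.7405 − 7.6500 = 3.09 nmi.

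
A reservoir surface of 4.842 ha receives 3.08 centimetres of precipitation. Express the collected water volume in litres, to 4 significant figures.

1491000 litres

Depth: 3.08 cm × 10 = 30.8 mm.
Area: 4.842 ha = 48420 m².
1 mm over 1 m² is 1 L, so volume = 30.8 × 48420 = 1491336 L ≈ 1491000 L.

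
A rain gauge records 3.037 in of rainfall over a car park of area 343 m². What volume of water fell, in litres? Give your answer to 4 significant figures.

Depth: 3.037 in × 25.4 = 77.1398 mm.
1 mm over 1 m² is 1 L, so volume = 77.1398 × 343 = 26458.951 L ≈ 26460 L.

26460 litres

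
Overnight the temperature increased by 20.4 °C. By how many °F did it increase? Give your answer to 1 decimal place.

For a temperature change the 32° offset cancels: Δ°F = 20.4 × 1.8 = 36.7 °F.

36.7 °F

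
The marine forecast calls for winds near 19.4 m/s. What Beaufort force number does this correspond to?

Beaufort force 8

19.4 m/s lies in the Beaufort 8 band (gale, 17.2–20.7 m/s).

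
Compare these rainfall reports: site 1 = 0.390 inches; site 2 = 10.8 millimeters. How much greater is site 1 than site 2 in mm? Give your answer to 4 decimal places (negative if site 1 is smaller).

site 1: 0.390 in = 9.906000 mm.
Difference: 9.906000 − 10.800000 = -0.8940 mm.

-0.8940 mm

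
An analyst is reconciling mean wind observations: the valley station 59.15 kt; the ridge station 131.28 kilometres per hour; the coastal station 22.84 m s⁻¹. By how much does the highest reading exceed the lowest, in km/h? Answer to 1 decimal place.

49.1 km/h

the valley station: 59.15 kt = 109.546 km/h.
the coastal station: 22.84 m/s = 82.224 km/h.
Spread: 131.280 − 82.224 = 49.1 km/h.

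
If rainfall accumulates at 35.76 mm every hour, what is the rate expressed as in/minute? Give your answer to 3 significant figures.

0.0235 in/minute

35.76 mm/hour × 0.0393701 in/mm × 0.0166667 hour/minute = 0.0235 in/minute.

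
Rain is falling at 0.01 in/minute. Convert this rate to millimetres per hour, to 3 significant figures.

0.01 in/minute × 25.4 mm/in × 60 minute/hour = 15.2 mm/hour.

15.2 mm/hour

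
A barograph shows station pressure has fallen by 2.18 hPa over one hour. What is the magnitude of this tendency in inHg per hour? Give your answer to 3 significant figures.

2.18 hPa / 1 h × 0.02953 inHg/hPa = 0.0644 inHg/h.

0.0644 inHg per hour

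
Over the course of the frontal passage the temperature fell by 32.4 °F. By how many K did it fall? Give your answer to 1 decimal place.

For a temperature change the 32° offset cancels: ΔK = 32.4 × 0.5556 = 18.0 K.

18.0 K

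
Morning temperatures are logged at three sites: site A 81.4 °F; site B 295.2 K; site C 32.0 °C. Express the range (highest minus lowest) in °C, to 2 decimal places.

site A: 81.4 °F = 27.444 °C.
site B: 295.2 K = 22.050 °C.
Spread: 32.000 − 22.050 = 9.950 °C.

9.95 °C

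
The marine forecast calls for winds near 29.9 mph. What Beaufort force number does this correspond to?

29.9 mph = 13.4 m/s, which is Beaufort 6 (strong breeze, 10.8–13.8 m/s).

Beaufort force 6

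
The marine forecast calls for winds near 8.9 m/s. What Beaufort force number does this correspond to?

8.9 m/s lies in the Beaufort 5 band (fresh breeze, 8.0–10.7 m/s).

Beaufort force 5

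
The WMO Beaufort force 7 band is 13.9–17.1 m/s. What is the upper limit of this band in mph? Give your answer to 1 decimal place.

13.9–17.1 m/s × 2.237 = 31.1–38.3 mph.

38.3 mph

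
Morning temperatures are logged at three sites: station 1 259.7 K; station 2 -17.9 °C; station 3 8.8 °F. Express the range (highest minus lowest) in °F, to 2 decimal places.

station 1: 259.7 K = -13.450 °C.
station 3: 8.8 °F = -12.889 °C.
Spread: (-12.889) − (-17.900) = 5.011 °C = 9.02 °F.

9.02 °F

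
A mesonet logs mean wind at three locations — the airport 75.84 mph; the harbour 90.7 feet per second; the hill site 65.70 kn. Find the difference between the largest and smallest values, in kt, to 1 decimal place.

12.2 kt

the airport: 75.84 mph = 65.903 kt.
the harbour: 90.7 ft/s = 53.738 kt.
Spread: 65.903 − 53.738 = 12.2 kt.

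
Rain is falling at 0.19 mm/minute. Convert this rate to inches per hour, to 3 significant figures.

0.449 in/hour

0.19 mm/minute × 0.0393701 in/mm × 60 minute/hour = 0.449 in/hour.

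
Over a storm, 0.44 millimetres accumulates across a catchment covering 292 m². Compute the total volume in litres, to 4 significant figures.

1 mm over 1 m² is 1 L, so volume = 0.44 × 292 = 128.48 L ≈ 128.5 L.

128.5 litres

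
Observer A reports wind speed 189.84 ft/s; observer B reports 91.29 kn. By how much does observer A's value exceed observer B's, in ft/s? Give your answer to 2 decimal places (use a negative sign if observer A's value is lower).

observer B: 91.29 kt = 154.0802 ft/s.
Difference: 189.8400 − 154.0802 = 35.76 ft/s.

35.76 ft/s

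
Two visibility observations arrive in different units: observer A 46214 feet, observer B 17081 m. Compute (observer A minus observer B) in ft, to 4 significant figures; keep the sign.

observer B: 17081 m = 56040.03 ft.
Difference: 46214.00 − 56040.03 = -9826 ft.

-9826 ft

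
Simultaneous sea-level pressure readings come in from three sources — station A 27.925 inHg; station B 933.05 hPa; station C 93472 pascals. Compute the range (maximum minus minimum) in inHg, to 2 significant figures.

0.37 inHg

station B: 933.05 hPa = 27.5529 inHg.
station C: 93472 Pa = 27.6023 inHg.
Spread: 27.9250 − 27.5529 = 0.37 inHg.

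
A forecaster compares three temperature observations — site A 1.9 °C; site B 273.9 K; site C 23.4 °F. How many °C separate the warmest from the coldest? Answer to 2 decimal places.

6.68 °C

site B: 273.9 K = 0.750 °C.
site C: 23.4 °F = -4.778 °C.
Spread: 1.900 − (-4.778) = 6.678 °C.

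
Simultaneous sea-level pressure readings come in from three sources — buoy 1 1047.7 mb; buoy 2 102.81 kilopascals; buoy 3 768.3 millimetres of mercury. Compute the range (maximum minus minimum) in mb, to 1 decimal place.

23.4 mb

buoy 2: 102.81 kPa = 1028.100 mb.
buoy 3: 768.3 mmHg = 1024.316 mb.
Spread: 1047.700 − 1024.316 = 23.4 mb.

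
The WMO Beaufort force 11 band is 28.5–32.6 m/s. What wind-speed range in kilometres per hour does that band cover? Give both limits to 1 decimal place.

102.6 to 117.4 km/h

28.5–32.6 m/s × 3.6 = 102.6–117.4 km/h.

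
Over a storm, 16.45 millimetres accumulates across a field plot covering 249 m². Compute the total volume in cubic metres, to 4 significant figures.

1 mm over 1 m² is 1 L, so volume = 16.45 × 249 = 4096.05 L = 4.096 m³.

4.096 cubic metres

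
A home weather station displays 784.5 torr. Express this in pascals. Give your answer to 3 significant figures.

105000 Pa

1 mmHg = 133.322 Pa, so 784.5 × 133.322 = 105000 Pa.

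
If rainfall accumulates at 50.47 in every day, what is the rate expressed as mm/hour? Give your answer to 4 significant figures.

50.47 in/day × 25.4 mm/in × 0.0416667 day/hour = 53.41 mm/hour.

53.41 mm/hour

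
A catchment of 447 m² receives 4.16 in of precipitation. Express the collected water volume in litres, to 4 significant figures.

Depth: 4.16 in × 25.4 = 105.664 mm.
1 mm over 1 m² is 1 L, so volume = 105.664 × 447 = 47231.808 L ≈ 47230 L.

47230 litres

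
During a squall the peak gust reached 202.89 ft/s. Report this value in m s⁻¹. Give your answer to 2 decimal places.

1 ft/s = 0.3048 m/s, so 202.89 × 0.3048 = 61.84 m/s.

61.84 m/s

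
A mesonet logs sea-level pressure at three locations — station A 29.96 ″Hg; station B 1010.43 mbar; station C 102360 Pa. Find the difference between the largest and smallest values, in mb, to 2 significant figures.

13 mb

station A: 29.96 inHg = 1014.56 mb.
station C: 102360 Pa = 1023.60 mb.
Spread: 1023.60 − 1010.43 = 13 mb.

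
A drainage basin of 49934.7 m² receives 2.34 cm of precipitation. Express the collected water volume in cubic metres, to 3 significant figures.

Depth: 2.34 cm × 10 = 23.4 mm.
1 mm over 1 m² is 1 L, so volume = 23.4 × 49934.7 = 1168472 L = 1170 m³.

1170 cubic metres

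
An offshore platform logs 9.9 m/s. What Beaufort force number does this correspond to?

9.9 m/s lies in the Beaufort 5 band (fresh breeze, 8.0–10.7 m/s).

Beaufort force 5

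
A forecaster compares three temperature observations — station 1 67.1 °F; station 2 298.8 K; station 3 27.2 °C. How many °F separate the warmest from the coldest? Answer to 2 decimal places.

station 1: 67.1 °F = 19.500 °C.
station 2: 298.8 K = 25.650 °C.
Spread: 27.200 − 19.500 = 7.700 °C = 13.86 °F.

13.86 °F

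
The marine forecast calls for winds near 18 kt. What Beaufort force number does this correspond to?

18 kt lies in the Beaufort 5 band (fresh breeze, 17–21 kt).

Beaufort force 5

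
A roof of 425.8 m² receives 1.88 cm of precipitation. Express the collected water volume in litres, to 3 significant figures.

8010 litres

Depth: 1.88 cm × 10 = 18.8 mm.
1 mm over 1 m² is 1 L, so volume = 18.8 × 425.8 = 8005.04 L ≈ 8010 L.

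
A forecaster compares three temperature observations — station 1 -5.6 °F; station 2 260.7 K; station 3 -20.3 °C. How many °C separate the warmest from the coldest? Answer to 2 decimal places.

8.44 °C

station 1: -5.6 °F = -20.889 °C.
station 2: 260.7 K = -12.450 °C.
Spread: (-12.450) − (-20.889) = 8.439 °C.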